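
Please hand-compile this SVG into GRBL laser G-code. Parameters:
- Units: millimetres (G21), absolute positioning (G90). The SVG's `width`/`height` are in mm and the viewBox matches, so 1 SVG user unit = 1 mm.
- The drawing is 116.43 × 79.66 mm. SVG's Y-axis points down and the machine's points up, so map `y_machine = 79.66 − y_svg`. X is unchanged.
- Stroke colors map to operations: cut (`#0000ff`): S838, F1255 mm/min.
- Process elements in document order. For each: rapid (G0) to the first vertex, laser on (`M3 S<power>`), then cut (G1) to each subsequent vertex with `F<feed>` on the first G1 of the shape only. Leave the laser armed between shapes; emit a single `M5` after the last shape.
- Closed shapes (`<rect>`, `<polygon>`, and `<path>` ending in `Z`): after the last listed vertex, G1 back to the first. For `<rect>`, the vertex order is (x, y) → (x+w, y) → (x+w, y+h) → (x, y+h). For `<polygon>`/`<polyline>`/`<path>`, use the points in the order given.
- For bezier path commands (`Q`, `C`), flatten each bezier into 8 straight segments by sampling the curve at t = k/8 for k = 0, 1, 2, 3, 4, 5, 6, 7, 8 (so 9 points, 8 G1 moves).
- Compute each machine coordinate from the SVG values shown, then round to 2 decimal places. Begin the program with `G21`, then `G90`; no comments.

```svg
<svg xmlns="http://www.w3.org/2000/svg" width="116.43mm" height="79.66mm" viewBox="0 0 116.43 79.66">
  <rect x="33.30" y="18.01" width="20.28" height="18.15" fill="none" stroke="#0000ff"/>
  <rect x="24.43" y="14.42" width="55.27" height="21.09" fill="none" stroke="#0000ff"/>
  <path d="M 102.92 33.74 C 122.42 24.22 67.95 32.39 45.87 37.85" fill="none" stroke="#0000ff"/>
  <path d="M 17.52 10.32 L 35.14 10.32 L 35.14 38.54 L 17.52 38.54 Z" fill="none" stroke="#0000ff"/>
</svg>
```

viewBox `0 0 116.43 79.66` with mm width/height → 1 unit = 1 mm. Flip: y_m = 79.66 − y_svg.

**Shape 1** — `<rect>` rectangle, stroke `#0000ff` → cut (S838, F1255). Machine vertices: (33.30,61.65) → (53.58,61.65) → (53.58,43.50) → (33.30,43.50) → (33.30,61.65). Closed: final G1 returns to the first vertex.

**Shape 2** — `<rect>` rectangle, stroke `#0000ff` → cut (S838, F1255). Machine vertices: (24.43,65.24) → (79.70,65.24) → (79.70,44.15) → (24.43,44.15) → (24.43,65.24). Closed: final G1 returns to the first vertex.

**Shape 3** — `<path>` cubic bezier, stroke `#0000ff` → cut (S838, F1255). Control points (SVG): P0=(102.92,33.74), P1=(122.42,24.22), P2=(67.95,32.39), P3=(45.87,37.85); sampled at t=k/8. Machine vertices: (102.92,45.92) → (106.97,48.70) → (105.34,50.06) → (99.26,50.24) → (89.99,49.48) → (78.77,48.02) → (66.84,46.09) → (55.46,43.94) → (45.87,41.81). Open path.

**Shape 4** — `<path>` rectangle, stroke `#0000ff` → cut (S838, F1255). Machine vertices: (17.52,69.34) → (35.14,69.34) → (35.14,41.12) → (17.52,41.12) → (17.52,69.34). Closed: final G1 returns to the first vertex.

G21
G90
G0 X33.30 Y61.65
M3 S838
G1 X53.58 Y61.65 F1255
G1 X53.58 Y43.50
G1 X33.30 Y43.50
G1 X33.30 Y61.65
G0 X24.43 Y65.24
M3 S838
G1 X79.70 Y65.24 F1255
G1 X79.70 Y44.15
G1 X24.43 Y44.15
G1 X24.43 Y65.24
G0 X102.92 Y45.92
M3 S838
G1 X106.97 Y48.70 F1255
G1 X105.34 Y50.06
G1 X99.26 Y50.24
G1 X89.99 Y49.48
G1 X78.77 Y48.02
G1 X66.84 Y46.09
G1 X55.46 Y43.94
G1 X45.87 Y41.81
G0 X17.52 Y69.34
M3 S838
G1 X35.14 Y69.34 F1255
G1 X35.14 Y41.12
G1 X17.52 Y41.12
G1 X17.52 Y69.34
M5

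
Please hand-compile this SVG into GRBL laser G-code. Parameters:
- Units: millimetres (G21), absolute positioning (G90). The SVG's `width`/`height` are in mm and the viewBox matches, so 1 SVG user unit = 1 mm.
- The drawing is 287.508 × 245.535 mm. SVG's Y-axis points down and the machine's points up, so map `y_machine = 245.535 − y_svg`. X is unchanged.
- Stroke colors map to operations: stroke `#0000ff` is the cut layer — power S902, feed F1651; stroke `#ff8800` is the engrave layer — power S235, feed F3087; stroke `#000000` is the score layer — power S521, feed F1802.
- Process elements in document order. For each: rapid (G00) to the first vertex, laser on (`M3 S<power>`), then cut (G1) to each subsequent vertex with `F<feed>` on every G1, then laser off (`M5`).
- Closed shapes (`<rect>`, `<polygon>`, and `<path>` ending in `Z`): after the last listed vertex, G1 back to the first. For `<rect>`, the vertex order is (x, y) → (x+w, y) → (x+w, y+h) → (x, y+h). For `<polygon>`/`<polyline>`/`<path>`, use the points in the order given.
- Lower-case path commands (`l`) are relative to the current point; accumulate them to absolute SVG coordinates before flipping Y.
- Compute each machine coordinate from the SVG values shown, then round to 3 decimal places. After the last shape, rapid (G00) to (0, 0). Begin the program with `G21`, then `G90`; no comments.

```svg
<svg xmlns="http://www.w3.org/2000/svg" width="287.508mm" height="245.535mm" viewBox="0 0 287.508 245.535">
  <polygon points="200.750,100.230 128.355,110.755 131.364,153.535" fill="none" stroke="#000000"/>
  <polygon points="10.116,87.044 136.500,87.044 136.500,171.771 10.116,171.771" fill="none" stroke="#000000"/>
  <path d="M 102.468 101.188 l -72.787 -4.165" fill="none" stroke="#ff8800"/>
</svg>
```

viewBox `0 0 287.508 245.535` with mm width/height → 1 unit = 1 mm. Flip: y_m = 245.535 − y_svg.

**Shape 1** — `<polygon>` closed polygon, stroke `#000000` → score (S521, F1802). Machine vertices: (200.750,145.305) → (128.355,134.780) → (131.364,92.000) → (200.750,145.305). Closed: final G1 returns to the first vertex.

**Shape 2** — `<polygon>` rectangle, stroke `#000000` → score (S521, F1802). Machine vertices: (10.116,158.491) → (136.500,158.491) → (136.500,73.764) → (10.116,73.764) → (10.116,158.491). Closed: final G1 returns to the first vertex.

**Shape 3** — `<path>` line segment, stroke `#ff8800` → engrave (S235, F3087). Machine vertices: (102.468,144.347) → (29.681,148.512). Open path.

G21
G90
G00 X200.750 Y145.305
M3 S521
G1 X128.355 Y134.780 F1802
G1 X131.364 Y92.000 F1802
G1 X200.750 Y145.305 F1802
M5
G00 X10.116 Y158.491
M3 S521
G1 X136.500 Y158.491 F1802
G1 X136.500 Y73.764 F1802
G1 X10.116 Y73.764 F1802
G1 X10.116 Y158.491 F1802
M5
G00 X102.468 Y144.347
M3 S235
G1 X29.681 Y148.512 F3087
M5
G00 X0.000 Y0.000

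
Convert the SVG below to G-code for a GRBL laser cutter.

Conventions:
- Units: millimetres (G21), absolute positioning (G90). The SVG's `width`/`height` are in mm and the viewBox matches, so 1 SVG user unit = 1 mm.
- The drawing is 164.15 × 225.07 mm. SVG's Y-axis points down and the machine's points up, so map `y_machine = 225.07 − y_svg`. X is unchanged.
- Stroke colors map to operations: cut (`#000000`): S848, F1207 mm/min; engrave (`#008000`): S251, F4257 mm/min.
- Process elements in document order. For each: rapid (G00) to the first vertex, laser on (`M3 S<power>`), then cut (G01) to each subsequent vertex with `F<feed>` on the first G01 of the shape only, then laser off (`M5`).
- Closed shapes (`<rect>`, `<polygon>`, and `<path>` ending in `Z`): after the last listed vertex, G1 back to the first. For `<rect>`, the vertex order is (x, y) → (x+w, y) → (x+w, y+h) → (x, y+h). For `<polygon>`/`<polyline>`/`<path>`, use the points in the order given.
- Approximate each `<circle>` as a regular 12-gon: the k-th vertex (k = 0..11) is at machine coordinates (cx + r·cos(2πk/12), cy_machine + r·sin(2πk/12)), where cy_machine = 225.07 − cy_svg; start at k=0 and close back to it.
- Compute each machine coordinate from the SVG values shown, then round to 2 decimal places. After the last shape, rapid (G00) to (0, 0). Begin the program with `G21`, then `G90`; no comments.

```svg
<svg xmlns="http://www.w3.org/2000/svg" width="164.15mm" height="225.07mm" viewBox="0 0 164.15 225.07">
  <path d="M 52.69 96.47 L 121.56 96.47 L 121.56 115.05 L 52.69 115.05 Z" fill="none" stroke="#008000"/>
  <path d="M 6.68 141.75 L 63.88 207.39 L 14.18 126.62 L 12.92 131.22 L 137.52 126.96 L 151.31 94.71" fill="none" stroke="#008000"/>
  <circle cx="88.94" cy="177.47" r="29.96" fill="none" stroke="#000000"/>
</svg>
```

G21
G90
G00 X52.69 Y128.60
M3 S251
G01 X121.56 Y128.60 F4257
G01 X121.56 Y110.02
G01 X52.69 Y110.02
G01 X52.69 Y128.60
M5
G00 X6.68 Y83.32
M3 S251
G01 X63.88 Y17.68 F4257
G01 X14.18 Y98.45
G01 X12.92 Y93.85
G01 X137.52 Y98.11
G01 X151.31 Y130.36
M5
G00 X118.90 Y47.60
M3 S848
G01 X114.89 Y62.58 F1207
G01 X103.92 Y73.55
G01 X88.94 Y77.56
G01 X73.96 Y73.55
G01 X62.99 Y62.58
G01 X58.98 Y47.60
G01 X62.99 Y32.62
G01 X73.96 Y21.65
G01 X88.94 Y17.64
G01 X103.92 Y21.65
G01 X114.89 Y32.62
G01 X118.90 Y47.60
M5
G00 X0.00 Y0.00

1 u = 1 mm; y_m = 225.07 − y.

[1] `<path>` rectangle, #008000→engrave S251 F4257: (52.69,128.60) → (121.56,128.60) → (121.56,110.02) → (52.69,110.02) → (52.69,128.60) (closed)

[2] `<path>` open polyline, #008000→engrave S251 F4257: (6.68,83.32) → (63.88,17.68) → (14.18,98.45) → (12.92,93.85) → (137.52,98.11) → (151.31,130.36)

[3] `<circle>` circle, #000000→cut S848 F1207: (118.90,47.60) → (114.89,62.58) → (103.92,73.55) → (88.94,77.56) → (73.96,73.55) → (62.99,62.58) → (58.98,47.60) → (62.99,32.62) → (73.96,21.65) → (88.94,17.64) → (103.92,21.65) → (114.89,32.62) → (118.90,47.60) (closed)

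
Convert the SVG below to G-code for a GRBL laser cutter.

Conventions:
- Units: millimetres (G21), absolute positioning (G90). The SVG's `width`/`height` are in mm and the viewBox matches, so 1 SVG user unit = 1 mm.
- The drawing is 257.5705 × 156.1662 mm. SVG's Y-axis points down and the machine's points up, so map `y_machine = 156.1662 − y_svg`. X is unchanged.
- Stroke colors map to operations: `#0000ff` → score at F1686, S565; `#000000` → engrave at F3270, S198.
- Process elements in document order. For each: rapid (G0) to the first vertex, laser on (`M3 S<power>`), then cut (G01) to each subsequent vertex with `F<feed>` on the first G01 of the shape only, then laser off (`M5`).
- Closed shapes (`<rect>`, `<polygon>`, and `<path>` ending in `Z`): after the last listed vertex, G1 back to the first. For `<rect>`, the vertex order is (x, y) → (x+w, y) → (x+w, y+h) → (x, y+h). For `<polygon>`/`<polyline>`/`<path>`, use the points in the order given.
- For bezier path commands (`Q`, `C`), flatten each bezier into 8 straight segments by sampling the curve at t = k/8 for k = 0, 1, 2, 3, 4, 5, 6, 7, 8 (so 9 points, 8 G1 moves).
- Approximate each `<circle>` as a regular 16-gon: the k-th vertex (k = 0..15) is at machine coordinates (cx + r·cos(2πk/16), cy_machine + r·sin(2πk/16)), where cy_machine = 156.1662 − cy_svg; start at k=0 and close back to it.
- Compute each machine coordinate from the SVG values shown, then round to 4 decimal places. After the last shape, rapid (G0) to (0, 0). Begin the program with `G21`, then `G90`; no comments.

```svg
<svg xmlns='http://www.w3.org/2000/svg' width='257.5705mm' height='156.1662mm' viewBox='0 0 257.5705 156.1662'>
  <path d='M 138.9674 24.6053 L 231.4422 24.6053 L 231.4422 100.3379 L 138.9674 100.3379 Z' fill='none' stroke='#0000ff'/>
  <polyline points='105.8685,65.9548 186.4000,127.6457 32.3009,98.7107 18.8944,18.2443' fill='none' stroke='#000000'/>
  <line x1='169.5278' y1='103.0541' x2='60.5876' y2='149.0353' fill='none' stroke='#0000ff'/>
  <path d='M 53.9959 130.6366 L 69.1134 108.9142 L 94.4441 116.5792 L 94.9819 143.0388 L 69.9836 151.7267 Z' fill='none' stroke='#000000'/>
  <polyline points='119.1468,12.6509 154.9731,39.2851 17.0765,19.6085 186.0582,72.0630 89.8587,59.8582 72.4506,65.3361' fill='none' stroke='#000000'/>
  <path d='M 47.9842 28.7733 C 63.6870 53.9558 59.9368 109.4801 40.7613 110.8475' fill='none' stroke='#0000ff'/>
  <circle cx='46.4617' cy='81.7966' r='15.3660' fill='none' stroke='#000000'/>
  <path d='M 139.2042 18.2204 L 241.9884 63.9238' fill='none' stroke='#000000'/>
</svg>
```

Since the viewBox matches the mm dimensions, user units are millimetres directly. The only transform is the Y-flip y_m = 156.1662 − y_svg.

Shape 1 is a rectangle drawn with `<path>`. Its stroke #0000ff means score at S565, F1686. After flipping Y the toolpath is (138.9674,131.5609) → (231.4422,131.5609) → (231.4422,55.8283) → (138.9674,55.8283) → (138.9674,131.5609), returning to the start.

Shape 2 is a open polyline drawn with `<polyline>`. Its stroke #000000 means engrave at S198, F3270. After flipping Y the toolpath is (105.8685,90.2114) → (186.4000,28.5205) → (32.3009,57.4555) → (18.8944,137.9219).

Shape 3 is a line segment drawn with `<line>`. Its stroke #0000ff means score at S565, F1686. After flipping Y the toolpath is (169.5278,53.1121) → (60.5876,7.1309).

Shape 4 is a regular polygon drawn with `<path>`. Its stroke #000000 means engrave at S198, F3270. After flipping Y the toolpath is (53.9959,25.5296) → (69.1134,47.2520) → (94.4441,39.5870) → (94.9819,13.1274) → (69.9836,4.4395) → (53.9959,25.5296), returning to the start.

Shape 5 is a open polyline drawn with `<polyline>`. Its stroke #000000 means engrave at S198, F3270. After flipping Y the toolpath is (119.1468,143.5153) → (154.9731,116.8811) → (17.0765,136.5577) → (186.0582,84.1032) → (89.8587,96.3080) → (72.4506,90.8301).

Shape 6 is a cubic bezier drawn with `<path>`. Its stroke #0000ff means score at S565, F1686. After flipping Y the toolpath is (47.9842,127.3929) → (52.9688,116.6922) → (56.1768,104.1372) → (57.6555,90.7181) → (57.4521,77.4251) → (55.6138,65.2485) → (52.1877,55.1784) → (47.2212,48.2050) → (40.7613,45.3187).

Shape 7 is a circle drawn with `<circle>`. Its stroke #000000 means engrave at S198, F3270. After flipping Y the toolpath is (61.8277,74.3696) → (60.6580,80.2499) → (57.3271,85.2350) → (52.3420,88.5659) → (46.4617,89.7356) → (40.5814,88.5659) → (35.5963,85.2350) → (32.2654,80.2499) → (31.0957,74.3696) → (32.2654,68.4893) → (35.5963,63.5042) → (40.5814,60.1733) → (46.4617,59.0036) → (52.3420,60.1733) → (57.3271,63.5042) → (60.6580,68.4893) → (61.8277,74.3696), returning to the start.

Shape 8 is a line segment drawn with `<path>`. Its stroke #000000 means engrave at S198, F3270. After flipping Y the toolpath is (139.2042,137.9458) → (241.9884,92.2424).

G21
G90
G0 X138.9674 Y131.5609
M3 S565
G01 X231.4422 Y131.5609 F1686
G01 X231.4422 Y55.8283
G01 X138.9674 Y55.8283
G01 X138.9674 Y131.5609
M5
G0 X105.8685 Y90.2114
M3 S198
G01 X186.4000 Y28.5205 F3270
G01 X32.3009 Y57.4555
G01 X18.8944 Y137.9219
M5
G0 X169.5278 Y53.1121
M3 S565
G01 X60.5876 Y7.1309 F1686
M5
G0 X53.9959 Y25.5296
M3 S198
G01 X69.1134 Y47.2520 F3270
G01 X94.4441 Y39.5870
G01 X94.9819 Y13.1274
G01 X69.9836 Y4.4395
G01 X53.9959 Y25.5296
M5
G0 X119.1468 Y143.5153
M3 S198
G01 X154.9731 Y116.8811 F3270
G01 X17.0765 Y136.5577
G01 X186.0582 Y84.1032
G01 X89.8587 Y96.3080
G01 X72.4506 Y90.8301
M5
G0 X47.9842 Y127.3929
M3 S565
G01 X52.9688 Y116.6922 F1686
G01 X56.1768 Y104.1372
G01 X57.6555 Y90.7181
G01 X57.4521 Y77.4251
G01 X55.6138 Y65.2485
G01 X52.1877 Y55.1784
G01 X47.2212 Y48.2050
G01 X40.7613 Y45.3187
M5
G0 X61.8277 Y74.3696
M3 S198
G01 X60.6580 Y80.2499 F3270
G01 X57.3271 Y85.2350
G01 X52.3420 Y88.5659
G01 X46.4617 Y89.7356
G01 X40.5814 Y88.5659
G01 X35.5963 Y85.2350
G01 X32.2654 Y80.2499
G01 X31.0957 Y74.3696
G01 X32.2654 Y68.4893
G01 X35.5963 Y63.5042
G01 X40.5814 Y60.1733
G01 X46.4617 Y59.0036
G01 X52.3420 Y60.1733
G01 X57.3271 Y63.5042
G01 X60.6580 Y68.4893
G01 X61.8277 Y74.3696
M5
G0 X139.2042 Y137.9458
M3 S198
G01 X241.9884 Y92.2424 F3270
M5
G0 X0.0000 Y0.0000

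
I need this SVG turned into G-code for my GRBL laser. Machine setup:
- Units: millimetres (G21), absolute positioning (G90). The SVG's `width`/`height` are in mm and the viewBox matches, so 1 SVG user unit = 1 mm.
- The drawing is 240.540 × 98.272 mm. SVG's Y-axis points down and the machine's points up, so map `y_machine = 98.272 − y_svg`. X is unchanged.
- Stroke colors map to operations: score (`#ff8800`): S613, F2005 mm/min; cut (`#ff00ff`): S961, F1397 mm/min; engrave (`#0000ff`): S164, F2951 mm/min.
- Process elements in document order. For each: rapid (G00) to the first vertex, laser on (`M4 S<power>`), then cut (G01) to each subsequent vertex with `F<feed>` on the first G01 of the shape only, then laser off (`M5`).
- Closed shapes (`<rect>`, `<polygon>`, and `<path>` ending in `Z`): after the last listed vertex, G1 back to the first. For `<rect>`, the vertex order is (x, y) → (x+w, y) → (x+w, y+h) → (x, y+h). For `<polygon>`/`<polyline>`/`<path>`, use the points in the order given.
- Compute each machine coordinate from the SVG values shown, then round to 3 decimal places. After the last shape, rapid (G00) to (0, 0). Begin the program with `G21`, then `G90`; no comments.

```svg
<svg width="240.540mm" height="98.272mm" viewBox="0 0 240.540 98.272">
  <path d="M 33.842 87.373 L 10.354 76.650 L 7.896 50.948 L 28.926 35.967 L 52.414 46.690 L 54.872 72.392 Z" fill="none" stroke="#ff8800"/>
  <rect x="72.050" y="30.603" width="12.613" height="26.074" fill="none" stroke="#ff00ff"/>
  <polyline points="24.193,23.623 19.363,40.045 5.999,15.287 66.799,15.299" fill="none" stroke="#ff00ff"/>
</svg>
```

1 u = 1 mm; y_m = 98.272 − y.

[1] `<path>` regular polygon, #ff8800→score S613 F2005: (33.842,10.899) → (10.354,21.622) → (7.896,47.324) → (28.926,62.305) → (52.414,51.582) → (54.872,25.880) → (33.842,10.899) (closed)

[2] `<rect>` rectangle, #ff00ff→cut S961 F1397: (72.050,67.669) → (84.663,67.669) → (84.663,41.595) → (72.050,41.595) → (72.050,67.669) (closed)

[3] `<polyline>` open polyline, #ff00ff→cut S961 F1397: (24.193,74.649) → (19.363,58.227) → (5.999,82.985) → (66.799,82.973)

G21
G90
G00 X33.842 Y10.899
M4 S613
G01 X10.354 Y21.622 F2005
G01 X7.896 Y47.324
G01 X28.926 Y62.305
G01 X52.414 Y51.582
G01 X54.872 Y25.880
G01 X33.842 Y10.899
M5
G00 X72.050 Y67.669
M4 S961
G01 X84.663 Y67.669 F1397
G01 X84.663 Y41.595
G01 X72.050 Y41.595
G01 X72.050 Y67.669
M5
G00 X24.193 Y74.649
M4 S961
G01 X19.363 Y58.227 F1397
G01 X5.999 Y82.985
G01 X66.799 Y82.973
M5
G00 X0.000 Y0.000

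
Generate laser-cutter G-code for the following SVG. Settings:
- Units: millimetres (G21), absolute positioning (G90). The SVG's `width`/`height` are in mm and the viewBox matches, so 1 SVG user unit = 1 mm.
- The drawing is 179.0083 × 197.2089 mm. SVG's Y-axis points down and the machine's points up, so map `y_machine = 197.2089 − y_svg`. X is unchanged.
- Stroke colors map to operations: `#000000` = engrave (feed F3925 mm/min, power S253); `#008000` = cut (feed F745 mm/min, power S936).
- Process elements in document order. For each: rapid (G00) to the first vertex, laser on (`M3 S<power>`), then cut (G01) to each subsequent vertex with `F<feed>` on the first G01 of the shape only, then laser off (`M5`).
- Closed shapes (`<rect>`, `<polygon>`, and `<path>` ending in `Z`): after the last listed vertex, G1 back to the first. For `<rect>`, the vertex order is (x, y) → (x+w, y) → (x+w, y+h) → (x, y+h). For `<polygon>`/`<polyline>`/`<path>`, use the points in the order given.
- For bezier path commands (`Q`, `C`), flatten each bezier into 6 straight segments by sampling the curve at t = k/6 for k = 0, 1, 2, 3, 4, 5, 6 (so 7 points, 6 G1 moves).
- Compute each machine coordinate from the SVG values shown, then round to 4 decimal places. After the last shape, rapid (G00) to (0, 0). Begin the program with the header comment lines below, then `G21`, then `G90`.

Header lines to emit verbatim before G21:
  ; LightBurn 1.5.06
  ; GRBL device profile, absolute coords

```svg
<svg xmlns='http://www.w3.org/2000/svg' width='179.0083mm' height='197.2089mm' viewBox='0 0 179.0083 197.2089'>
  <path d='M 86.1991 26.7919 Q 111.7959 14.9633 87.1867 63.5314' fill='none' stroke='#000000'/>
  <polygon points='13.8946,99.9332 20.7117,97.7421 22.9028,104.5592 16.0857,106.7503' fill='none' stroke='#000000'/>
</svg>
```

; LightBurn 1.5.06
; GRBL device profile, absolute coords
G21
G90
G00 X86.1991 Y170.4170
M3 S253
G01 X93.3368 Y172.6822 F3925
G01 X97.6852 Y171.5920
G01 X99.2444 Y167.1464
G01 X98.0144 Y159.3455
G01 X93.9952 Y148.1892
G01 X87.1867 Y133.6775
M5
G00 X13.8946 Y97.2757
M3 S253
G01 X20.7117 Y99.4668 F3925
G01 X22.9028 Y92.6497
G01 X16.0857 Y90.4586
G01 X13.8946 Y97.2757
M5
G00 X0.0000 Y0.0000

Since the viewBox matches the mm dimensions, user units are millimetres directly. The only transform is the Y-flip y_m = 197.2089 − y_svg.

Shape 1 is a quadratic bezier drawn with `<path>`. Its stroke #000000 means engrave at S253, F3925. After flipping Y the toolpath is (86.1991,170.4170) → (93.3368,172.6822) → (97.6852,171.5920) → (99.2444,167.1464) → (98.0144,159.3455) → (93.9952,148.1892) → (87.1867,133.6775).

Shape 2 is a regular polygon drawn with `<polygon>`. Its stroke #000000 means engrave at S253, F3925. After flipping Y the toolpath is (13.8946,97.2757) → (20.7117,99.4668) → (22.9028,92.6497) → (16.0857,90.4586) → (13.8946,97.2757), returning to the start.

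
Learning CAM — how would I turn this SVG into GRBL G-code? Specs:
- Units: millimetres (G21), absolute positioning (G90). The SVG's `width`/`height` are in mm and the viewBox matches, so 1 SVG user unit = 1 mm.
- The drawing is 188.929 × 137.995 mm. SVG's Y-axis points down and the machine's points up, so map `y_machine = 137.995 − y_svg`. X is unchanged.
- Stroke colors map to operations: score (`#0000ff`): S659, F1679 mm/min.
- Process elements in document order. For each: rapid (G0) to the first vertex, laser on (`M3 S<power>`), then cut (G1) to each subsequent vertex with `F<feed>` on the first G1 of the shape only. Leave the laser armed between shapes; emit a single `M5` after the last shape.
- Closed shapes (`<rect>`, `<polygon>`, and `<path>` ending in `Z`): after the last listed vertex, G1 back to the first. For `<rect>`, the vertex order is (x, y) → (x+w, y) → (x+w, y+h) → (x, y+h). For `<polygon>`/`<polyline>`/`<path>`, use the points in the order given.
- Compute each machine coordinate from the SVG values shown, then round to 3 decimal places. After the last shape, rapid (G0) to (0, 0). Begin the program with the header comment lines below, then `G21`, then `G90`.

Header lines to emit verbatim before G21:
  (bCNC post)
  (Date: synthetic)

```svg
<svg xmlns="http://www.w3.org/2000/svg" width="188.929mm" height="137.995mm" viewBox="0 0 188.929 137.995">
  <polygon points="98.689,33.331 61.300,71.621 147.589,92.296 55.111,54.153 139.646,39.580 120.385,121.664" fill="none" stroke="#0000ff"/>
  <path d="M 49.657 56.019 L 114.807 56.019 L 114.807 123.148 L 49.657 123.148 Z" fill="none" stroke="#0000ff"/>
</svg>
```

(bCNC post)
(Date: synthetic)
G21
G90
G0 X98.689 Y104.664
M3 S659
G1 X61.300 Y66.374 F1679
G1 X147.589 Y45.699
G1 X55.111 Y83.842
G1 X139.646 Y98.415
G1 X120.385 Y16.331
G1 X98.689 Y104.664
G0 X49.657 Y81.976
M3 S659
G1 X114.807 Y81.976 F1679
G1 X114.807 Y14.847
G1 X49.657 Y14.847
G1 X49.657 Y81.976
M5
G0 X0.000 Y0.000

Since the viewBox matches the mm dimensions, user units are millimetres directly. The only transform is the Y-flip y_m = 137.995 − y_svg.

Shape 1 is a closed polygon drawn with `<polygon>`. Its stroke #0000ff means score at S659, F1679. After flipping Y the toolpath is (98.689,104.664) → (61.300,66.374) → (147.589,45.699) → (55.111,83.842) → (139.646,98.415) → (120.385,16.331) → (98.689,104.664), returning to the start.

Shape 2 is a rectangle drawn with `<path>`. Its stroke #0000ff means score at S659, F1679. After flipping Y the toolpath is (49.657,81.976) → (114.807,81.976) → (114.807,14.847) → (49.657,14.847) → (49.657,81.976), returning to the start.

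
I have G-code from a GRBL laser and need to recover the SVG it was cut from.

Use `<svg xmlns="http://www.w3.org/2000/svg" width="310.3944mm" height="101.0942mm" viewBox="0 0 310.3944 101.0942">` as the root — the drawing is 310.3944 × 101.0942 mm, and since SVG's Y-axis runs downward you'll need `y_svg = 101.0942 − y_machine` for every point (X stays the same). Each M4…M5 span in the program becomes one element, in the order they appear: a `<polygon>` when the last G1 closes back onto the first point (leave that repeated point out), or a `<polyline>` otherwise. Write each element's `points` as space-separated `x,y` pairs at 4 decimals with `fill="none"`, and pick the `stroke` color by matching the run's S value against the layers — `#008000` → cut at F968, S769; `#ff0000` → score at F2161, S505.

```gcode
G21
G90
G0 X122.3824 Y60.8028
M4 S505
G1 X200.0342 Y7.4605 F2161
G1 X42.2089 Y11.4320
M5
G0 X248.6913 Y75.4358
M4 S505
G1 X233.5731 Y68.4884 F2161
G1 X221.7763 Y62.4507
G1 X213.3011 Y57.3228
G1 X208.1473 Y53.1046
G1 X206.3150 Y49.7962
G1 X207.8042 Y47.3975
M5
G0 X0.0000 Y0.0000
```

y_svg = 101.0942 − y_m. Every run uses S505, so all elements get stroke `#ff0000` (score).

[1] open run; points: 122.3824,40.2914 200.0342,93.6337 42.2089,89.6622

[2] open run; points: 248.6913,25.6584 233.5731,32.6058 221.7763,38.6435 213.3011,43.7714 208.1473,47.9896 206.3150,51.2980 207.8042,53.6967

<svg xmlns="http://www.w3.org/2000/svg" width="310.3944mm" height="101.0942mm" viewBox="0 0 310.3944 101.0942">
  <polyline points="122.3824,40.2914 200.0342,93.6337 42.2089,89.6622" fill="none" stroke="#ff0000"/>
  <polyline points="248.6913,25.6584 233.5731,32.6058 221.7763,38.6435 213.3011,43.7714 208.1473,47.9896 206.3150,51.2980 207.8042,53.6967" fill="none" stroke="#ff0000"/>
</svg>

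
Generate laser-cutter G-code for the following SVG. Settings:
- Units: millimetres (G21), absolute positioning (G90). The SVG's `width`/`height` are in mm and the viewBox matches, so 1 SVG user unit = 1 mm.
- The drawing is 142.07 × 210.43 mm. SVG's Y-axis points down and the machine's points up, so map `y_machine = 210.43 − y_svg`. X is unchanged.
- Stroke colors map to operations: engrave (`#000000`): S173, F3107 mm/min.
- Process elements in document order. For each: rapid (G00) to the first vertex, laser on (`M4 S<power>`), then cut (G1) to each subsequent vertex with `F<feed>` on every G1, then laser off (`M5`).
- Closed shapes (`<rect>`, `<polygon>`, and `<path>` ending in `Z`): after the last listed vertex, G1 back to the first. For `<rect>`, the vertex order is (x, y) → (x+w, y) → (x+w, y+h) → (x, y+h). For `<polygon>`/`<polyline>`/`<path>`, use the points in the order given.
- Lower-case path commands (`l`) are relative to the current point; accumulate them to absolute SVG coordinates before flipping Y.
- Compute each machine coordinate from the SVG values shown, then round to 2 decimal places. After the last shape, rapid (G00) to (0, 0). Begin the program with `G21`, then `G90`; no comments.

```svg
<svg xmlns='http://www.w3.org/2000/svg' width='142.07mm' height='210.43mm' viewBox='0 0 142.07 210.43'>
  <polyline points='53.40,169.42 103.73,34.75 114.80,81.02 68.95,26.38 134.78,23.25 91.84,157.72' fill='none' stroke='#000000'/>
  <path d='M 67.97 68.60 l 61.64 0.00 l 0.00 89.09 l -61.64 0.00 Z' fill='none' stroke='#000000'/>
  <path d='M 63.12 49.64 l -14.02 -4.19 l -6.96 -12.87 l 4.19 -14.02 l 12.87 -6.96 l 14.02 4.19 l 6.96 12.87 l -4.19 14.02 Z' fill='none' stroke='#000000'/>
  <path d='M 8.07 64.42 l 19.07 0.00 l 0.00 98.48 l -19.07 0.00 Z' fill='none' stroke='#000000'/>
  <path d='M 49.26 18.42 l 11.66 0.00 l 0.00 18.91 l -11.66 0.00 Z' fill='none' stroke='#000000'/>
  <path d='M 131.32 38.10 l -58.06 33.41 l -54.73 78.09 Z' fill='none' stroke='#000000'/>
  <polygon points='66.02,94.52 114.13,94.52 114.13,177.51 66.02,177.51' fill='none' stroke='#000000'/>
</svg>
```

G21
G90
G00 X53.40 Y41.01
M4 S173
G1 X103.73 Y175.68 F3107
G1 X114.80 Y129.41 F3107
G1 X68.95 Y184.05 F3107
G1 X134.78 Y187.18 F3107
G1 X91.84 Y52.71 F3107
M5
G00 X67.97 Y141.83
M4 S173
G1 X129.61 Y141.83 F3107
G1 X129.61 Y52.74 F3107
G1 X67.97 Y52.74 F3107
G1 X67.97 Y141.83 F3107
M5
G00 X63.12 Y160.79
M4 S173
G1 X49.10 Y164.98 F3107
G1 X42.14 Y177.85 F3107
G1 X46.33 Y191.87 F3107
G1 X59.20 Y198.83 F3107
G1 X73.22 Y194.64 F3107
G1 X80.18 Y181.77 F3107
G1 X75.99 Y167.75 F3107
G1 X63.12 Y160.79 F3107
M5
G00 X8.07 Y146.01
M4 S173
G1 X27.14 Y146.01 F3107
G1 X27.14 Y47.53 F3107
G1 X8.07 Y47.53 F3107
G1 X8.07 Y146.01 F3107
M5
G00 X49.26 Y192.01
M4 S173
G1 X60.92 Y192.01 F3107
G1 X60.92 Y173.10 F3107
G1 X49.26 Y173.10 F3107
G1 X49.26 Y192.01 F3107
M5
G00 X131.32 Y172.33
M4 S173
G1 X73.26 Y138.92 F3107
G1 X18.53 Y60.83 F3107
G1 X131.32 Y172.33 F3107
M5
G00 X66.02 Y115.91
M4 S173
G1 X114.13 Y115.91 F3107
G1 X114.13 Y32.92 F3107
G1 X66.02 Y32.92 F3107
G1 X66.02 Y115.91 F3107
M5
G00 X0.00 Y0.00

Since the viewBox matches the mm dimensions, user units are millimetres directly. The only transform is the Y-flip y_m = 210.43 − y_svg.

Shape 1 is a open polyline drawn with `<polyline>`. Its stroke #000000 means engrave at S173, F3107. After flipping Y the toolpath is (53.40,41.01) → (103.73,175.68) → (114.80,129.41) → (68.95,184.05) → (134.78,187.18) → (91.84,52.71).

Shape 2 is a rectangle drawn with `<path>`. Its stroke #000000 means engrave at S173, F3107. After flipping Y the toolpath is (67.97,141.83) → (129.61,141.83) → (129.61,52.74) → (67.97,52.74) → (67.97,141.83), returning to the start.

Shape 3 is a regular polygon drawn with `<path>`. Its stroke #000000 means engrave at S173, F3107. After flipping Y the toolpath is (63.12,160.79) → (49.10,164.98) → (42.14,177.85) → (46.33,191.87) → (59.20,198.83) → (73.22,194.64) → (80.18,181.77) → (75.99,167.75) → (63.12,160.79), returning to the start.

Shape 4 is a rectangle drawn with `<path>`. Its stroke #000000 means engrave at S173, F3107. After flipping Y the toolpath is (8.07,146.01) → (27.14,146.01) → (27.14,47.53) → (8.07,47.53) → (8.07,146.01), returning to the start.

Shape 5 is a rectangle drawn with `<path>`. Its stroke #000000 means engrave at S173, F3107. After flipping Y the toolpath is (49.26,192.01) → (60.92,192.01) → (60.92,173.10) → (49.26,173.10) → (49.26,192.01), returning to the start.

Shape 6 is a closed polygon drawn with `<path>`. Its stroke #000000 means engrave at S173, F3107. After flipping Y the toolpath is (131.32,172.33) → (73.26,138.92) → (18.53,60.83) → (131.32,172.33), returning to the start.

Shape 7 is a rectangle drawn with `<polygon>`. Its stroke #000000 means engrave at S173, F3107. After flipping Y the toolpath is (66.02,115.91) → (114.13,115.91) → (114.13,32.92) → (66.02,32.92) → (66.02,115.91), returning to the start.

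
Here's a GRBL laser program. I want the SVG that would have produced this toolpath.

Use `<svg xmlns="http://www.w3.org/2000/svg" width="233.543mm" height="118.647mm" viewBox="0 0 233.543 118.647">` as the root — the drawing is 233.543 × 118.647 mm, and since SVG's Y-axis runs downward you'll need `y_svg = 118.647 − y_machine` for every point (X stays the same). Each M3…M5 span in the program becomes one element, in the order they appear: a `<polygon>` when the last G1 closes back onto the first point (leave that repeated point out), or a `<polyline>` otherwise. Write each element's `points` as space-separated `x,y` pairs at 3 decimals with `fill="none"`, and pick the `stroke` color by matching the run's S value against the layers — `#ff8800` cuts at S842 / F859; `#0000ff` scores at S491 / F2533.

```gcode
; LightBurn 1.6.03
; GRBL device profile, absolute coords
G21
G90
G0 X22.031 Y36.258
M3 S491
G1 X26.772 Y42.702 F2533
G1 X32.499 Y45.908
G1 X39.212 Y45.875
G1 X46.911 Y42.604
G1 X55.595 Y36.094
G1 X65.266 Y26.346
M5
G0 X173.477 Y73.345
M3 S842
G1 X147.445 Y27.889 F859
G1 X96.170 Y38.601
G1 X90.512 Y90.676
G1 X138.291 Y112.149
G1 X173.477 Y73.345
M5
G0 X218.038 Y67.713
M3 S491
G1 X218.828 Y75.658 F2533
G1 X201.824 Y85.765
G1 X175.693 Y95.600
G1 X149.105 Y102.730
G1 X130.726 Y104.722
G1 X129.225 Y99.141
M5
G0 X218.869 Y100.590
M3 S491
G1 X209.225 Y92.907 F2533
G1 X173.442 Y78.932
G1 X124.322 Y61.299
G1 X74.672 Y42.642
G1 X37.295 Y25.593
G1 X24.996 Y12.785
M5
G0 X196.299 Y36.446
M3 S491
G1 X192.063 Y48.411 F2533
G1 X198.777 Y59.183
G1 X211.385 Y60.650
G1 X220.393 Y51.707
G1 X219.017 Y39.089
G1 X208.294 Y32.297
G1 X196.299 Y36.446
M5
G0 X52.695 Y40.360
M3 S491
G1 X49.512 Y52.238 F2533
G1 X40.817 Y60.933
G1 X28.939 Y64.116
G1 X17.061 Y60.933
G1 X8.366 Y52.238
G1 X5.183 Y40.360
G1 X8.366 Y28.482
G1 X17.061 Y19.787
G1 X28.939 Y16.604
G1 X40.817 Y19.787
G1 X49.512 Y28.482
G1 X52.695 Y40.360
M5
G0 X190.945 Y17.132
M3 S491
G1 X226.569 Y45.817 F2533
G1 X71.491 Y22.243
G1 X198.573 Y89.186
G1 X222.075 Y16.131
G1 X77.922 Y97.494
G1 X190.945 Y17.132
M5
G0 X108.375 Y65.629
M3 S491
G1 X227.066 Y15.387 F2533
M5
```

<svg xmlns="http://www.w3.org/2000/svg" width="233.543mm" height="118.647mm" viewBox="0 0 233.543 118.647">
  <polyline points="22.031,82.389 26.772,75.945 32.499,72.739 39.212,72.772 46.911,76.043 55.595,82.553 65.266,92.301" fill="none" stroke="#0000ff"/>
  <polygon points="173.477,45.302 147.445,90.758 96.170,80.046 90.512,27.971 138.291,6.498" fill="none" stroke="#ff8800"/>
  <polyline points="218.038,50.934 218.828,42.989 201.824,32.882 175.693,23.047 149.105,15.917 130.726,13.925 129.225,19.506" fill="none" stroke="#0000ff"/>
  <polyline points="218.869,18.057 209.225,25.740 173.442,39.715 124.322,57.348 74.672,76.005 37.295,93.054 24.996,105.862" fill="none" stroke="#0000ff"/>
  <polygon points="196.299,82.201 192.063,70.236 198.777,59.464 211.385,57.997 220.393,66.940 219.017,79.558 208.294,86.350" fill="none" stroke="#0000ff"/>
  <polygon points="52.695,78.287 49.512,66.409 40.817,57.714 28.939,54.531 17.061,57.714 8.366,66.409 5.183,78.287 8.366,90.165 17.061,98.860 28.939,102.043 40.817,98.860 49.512,90.165" fill="none" stroke="#0000ff"/>
  <polygon points="190.945,101.515 226.569,72.830 71.491,96.404 198.573,29.461 222.075,102.516 77.922,21.153" fill="none" stroke="#0000ff"/>
  <polyline points="108.375,53.018 227.066,103.260" fill="none" stroke="#0000ff"/>
</svg>

Machine Y-up, SVG Y-down with viewBox height 118.647, so y_svg = 118.647 − y_machine; X carries over.

Run 1: S491 ⇒ score layer `#0000ff`. The run is open, so emit a `<polyline>` with points (Y-flipped): 22.031,82.389 26.772,75.945 32.499,72.739 39.212,72.772 46.911,76.043 55.595,82.553 65.266,92.301.

Run 2: the run's S842 means `#ff8800` (cut). The run returns to its start, so emit a `<polygon>` with points (Y-flipped): 173.477,45.302 147.445,90.758 96.170,80.046 90.512,27.971 138.291,6.498.

Run 3: power S491 maps to stroke `#0000ff` (score). The run is open, so emit a `<polyline>` with points (Y-flipped): 218.038,50.934 218.828,42.989 201.824,32.882 175.693,23.047 149.105,15.917 130.726,13.925 129.225,19.506.

Run 4: power S491 maps to stroke `#0000ff` (score). The run is open, so emit a `<polyline>` with points (Y-flipped): 218.869,18.057 209.225,25.740 173.442,39.715 124.322,57.348 74.672,76.005 37.295,93.054 24.996,105.862.

Run 5: the run's S491 means `#0000ff` (score). The run returns to its start, so emit a `<polygon>` with points (Y-flipped): 196.299,82.201 192.063,70.236 198.777,59.464 211.385,57.997 220.393,66.940 219.017,79.558 208.294,86.350.

Run 6: the run's S491 means `#0000ff` (score). The run returns to its start, so emit a `<polygon>` with points (Y-flipped): 52.695,78.287 49.512,66.409 40.817,57.714 28.939,54.531 17.061,57.714 8.366,66.409 5.183,78.287 8.366,90.165 17.061,98.860 28.939,102.043 40.817,98.860 49.512,90.165.

Run 7: power S491 maps to stroke `#0000ff` (score). The run returns to its start, so emit a `<polygon>` with points (Y-flipped): 190.945,101.515 226.569,72.830 71.491,96.404 198.573,29.461 222.075,102.516 77.922,21.153.

Run 8: S491 ⇒ score layer `#0000ff`. The run is open, so emit a `<polyline>` with points (Y-flipped): 108.375,53.018 227.066,103.260.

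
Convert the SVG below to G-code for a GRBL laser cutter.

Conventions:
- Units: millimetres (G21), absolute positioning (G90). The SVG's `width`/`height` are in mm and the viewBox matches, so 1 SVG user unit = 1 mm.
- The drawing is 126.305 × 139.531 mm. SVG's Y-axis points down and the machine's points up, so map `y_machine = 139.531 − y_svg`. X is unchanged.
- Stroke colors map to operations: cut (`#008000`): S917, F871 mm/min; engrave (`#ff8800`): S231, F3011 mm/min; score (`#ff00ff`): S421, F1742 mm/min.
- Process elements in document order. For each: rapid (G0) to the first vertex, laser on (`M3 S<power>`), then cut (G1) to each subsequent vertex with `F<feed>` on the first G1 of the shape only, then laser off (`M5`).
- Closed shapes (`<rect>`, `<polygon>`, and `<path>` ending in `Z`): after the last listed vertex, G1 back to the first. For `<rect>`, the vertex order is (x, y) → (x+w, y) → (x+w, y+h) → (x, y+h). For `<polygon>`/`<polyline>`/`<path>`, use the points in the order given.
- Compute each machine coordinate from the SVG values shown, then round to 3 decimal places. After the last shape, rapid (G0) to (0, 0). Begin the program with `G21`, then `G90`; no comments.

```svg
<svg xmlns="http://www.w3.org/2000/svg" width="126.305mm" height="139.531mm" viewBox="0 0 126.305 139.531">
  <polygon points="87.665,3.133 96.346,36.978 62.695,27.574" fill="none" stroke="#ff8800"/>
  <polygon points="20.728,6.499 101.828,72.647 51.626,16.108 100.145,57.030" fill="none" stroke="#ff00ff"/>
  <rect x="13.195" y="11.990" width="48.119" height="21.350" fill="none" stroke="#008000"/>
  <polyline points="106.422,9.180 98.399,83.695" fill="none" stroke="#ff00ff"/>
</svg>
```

1 u = 1 mm; y_m = 139.531 − y.

[1] `<polygon>` regular polygon, #ff8800→engrave S231 F3011: (87.665,136.398) → (96.346,102.553) → (62.695,111.957) → (87.665,136.398) (closed)

[2] `<polygon>` closed polygon, #ff00ff→score S421 F1742: (20.728,133.032) → (101.828,66.884) → (51.626,123.423) → (100.145,82.501) → (20.728,133.032) (closed)

[3] `<rect>` rectangle, #008000→cut S917 F871: (13.195,127.541) → (61.314,127.541) → (61.314,106.191) → (13.195,106.191) → (13.195,127.541) (closed)

[4] `<polyline>` line segment, #ff00ff→score S421 F1742: (106.422,130.351) → (98.399,55.836)

G21
G90
G0 X87.665 Y136.398
M3 S231
G1 X96.346 Y102.553 F3011
G1 X62.695 Y111.957
G1 X87.665 Y136.398
M5
G0 X20.728 Y133.032
M3 S421
G1 X101.828 Y66.884 F1742
G1 X51.626 Y123.423
G1 X100.145 Y82.501
G1 X20.728 Y133.032
M5
G0 X13.195 Y127.541
M3 S917
G1 X61.314 Y127.541 F871
G1 X61.314 Y106.191
G1 X13.195 Y106.191
G1 X13.195 Y127.541
M5
G0 X106.422 Y130.351
M3 S421
G1 X98.399 Y55.836 F1742
M5
G0 X0.000 Y0.000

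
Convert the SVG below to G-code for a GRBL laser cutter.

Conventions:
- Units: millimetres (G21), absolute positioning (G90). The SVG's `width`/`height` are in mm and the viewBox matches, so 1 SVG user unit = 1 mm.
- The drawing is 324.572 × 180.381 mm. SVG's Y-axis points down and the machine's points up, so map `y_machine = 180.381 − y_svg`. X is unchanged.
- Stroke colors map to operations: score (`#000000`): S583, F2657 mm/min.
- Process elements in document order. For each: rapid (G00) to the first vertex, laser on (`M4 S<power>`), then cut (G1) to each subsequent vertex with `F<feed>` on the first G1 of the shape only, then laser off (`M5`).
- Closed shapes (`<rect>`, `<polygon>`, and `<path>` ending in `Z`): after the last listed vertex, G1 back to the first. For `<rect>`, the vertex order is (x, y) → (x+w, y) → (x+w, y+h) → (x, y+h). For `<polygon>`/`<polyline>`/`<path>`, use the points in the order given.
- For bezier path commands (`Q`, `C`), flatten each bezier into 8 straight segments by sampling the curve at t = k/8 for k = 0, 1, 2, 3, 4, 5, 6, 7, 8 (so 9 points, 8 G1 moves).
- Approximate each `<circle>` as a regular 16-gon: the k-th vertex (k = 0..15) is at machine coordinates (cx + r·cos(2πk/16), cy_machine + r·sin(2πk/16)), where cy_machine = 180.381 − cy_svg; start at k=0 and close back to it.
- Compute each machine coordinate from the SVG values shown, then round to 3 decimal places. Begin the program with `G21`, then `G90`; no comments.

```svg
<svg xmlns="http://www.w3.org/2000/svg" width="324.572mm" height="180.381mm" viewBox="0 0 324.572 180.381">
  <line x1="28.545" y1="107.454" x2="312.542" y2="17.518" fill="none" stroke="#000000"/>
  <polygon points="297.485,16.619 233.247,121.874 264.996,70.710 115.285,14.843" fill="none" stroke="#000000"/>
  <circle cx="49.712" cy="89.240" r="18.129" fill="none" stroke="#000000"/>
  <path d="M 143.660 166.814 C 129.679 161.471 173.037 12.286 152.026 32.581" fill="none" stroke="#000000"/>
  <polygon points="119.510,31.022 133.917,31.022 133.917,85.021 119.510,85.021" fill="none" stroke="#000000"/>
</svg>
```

viewBox `0 0 324.572 180.381` with mm width/height → 1 unit = 1 mm. Flip: y_m = 180.381 − y_svg.

**Shape 1** — `<line>` line segment, stroke `#000000` → score (S583, F2657). Machine vertices: (28.545,72.927) → (312.542,162.863). Open path.

**Shape 2** — `<polygon>` closed polygon, stroke `#000000` → score (S583, F2657). Machine vertices: (297.485,163.762) → (233.247,58.507) → (264.996,109.671) → (115.285,165.538) → (297.485,163.762). Closed: final G1 returns to the first vertex.

**Shape 3** — `<circle>` circle, stroke `#000000` → score (S583, F2657). Machine vertices: (67.841,91.141) → (66.461,98.079) → (62.531,103.960) → (56.650,107.890) → (49.712,109.270) → (42.774,107.890) → (36.893,103.960) → (32.963,98.079) → (31.583,91.141) → (32.963,84.203) → (36.893,78.322) → (42.774,74.392) → (49.712,73.012) → (56.650,74.392) → (62.531,78.322) → (66.461,84.203) → (67.841,91.141). Closed: final G1 returns to the first vertex.

**Shape 4** — `<path>` cubic bezier, stroke `#000000` → score (S583, F2657). Control points (SVG): P0=(143.660,166.814), P1=(129.679,161.471), P2=(173.037,12.286), P3=(152.026,32.581); sampled at t=k/8. Machine vertices: (143.660,13.567) → (140.867,21.701) → (142.024,39.649) → (145.703,63.738) → (150.479,90.298) → (154.926,115.655) → (157.617,136.139) → (157.126,148.078) → (152.026,147.800). Open path.

**Shape 5** — `<polygon>` rectangle, stroke `#000000` → score (S583, F2657). Machine vertices: (119.510,149.359) → (133.917,149.359) → (133.917,95.360) → (119.510,95.360) → (119.510,149.359). Closed: final G1 returns to the first vertex.

G21
G90
G00 X28.545 Y72.927
M4 S583
G1 X312.542 Y162.863 F2657
M5
G00 X297.485 Y163.762
M4 S583
G1 X233.247 Y58.507 F2657
G1 X264.996 Y109.671
G1 X115.285 Y165.538
G1 X297.485 Y163.762
M5
G00 X67.841 Y91.141
M4 S583
G1 X66.461 Y98.079 F2657
G1 X62.531 Y103.960
G1 X56.650 Y107.890
G1 X49.712 Y109.270
G1 X42.774 Y107.890
G1 X36.893 Y103.960
G1 X32.963 Y98.079
G1 X31.583 Y91.141
G1 X32.963 Y84.203
G1 X36.893 Y78.322
G1 X42.774 Y74.392
G1 X49.712 Y73.012
G1 X56.650 Y74.392
G1 X62.531 Y78.322
G1 X66.461 Y84.203
G1 X67.841 Y91.141
M5
G00 X143.660 Y13.567
M4 S583
G1 X140.867 Y21.701 F2657
G1 X142.024 Y39.649
G1 X145.703 Y63.738
G1 X150.479 Y90.298
G1 X154.926 Y115.655
G1 X157.617 Y136.139
G1 X157.126 Y148.078
G1 X152.026 Y147.800
M5
G00 X119.510 Y149.359
M4 S583
G1 X133.917 Y149.359 F2657
G1 X133.917 Y95.360
G1 X119.510 Y95.360
G1 X119.510 Y149.359
M5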